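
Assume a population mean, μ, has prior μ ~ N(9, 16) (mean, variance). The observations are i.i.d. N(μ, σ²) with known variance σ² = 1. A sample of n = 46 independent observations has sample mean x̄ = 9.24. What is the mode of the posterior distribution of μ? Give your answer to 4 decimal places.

μ̂_MAP = 9.2397

n = 46, x̄ = 9.24.
For a Normal prior and Normal likelihood with known variance, the posterior is Normal; its mode equals its mean, the precision-weighted average.
Prior precision 1/σ₀² = 1/16 = 0.0625; data precision n/σ² = 46/1 = 46.
μ̂ = (0.0625·9 + 46·9.24) / (0.0625 + 46) = 425.6025/46.0625 = 170241/18425 ≈ 9.2397.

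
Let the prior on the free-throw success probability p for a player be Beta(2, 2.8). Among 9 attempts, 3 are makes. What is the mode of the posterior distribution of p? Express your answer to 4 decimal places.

Prior: Beta(2, 2.8).
Data: 3 successes in 9 trials. The binomial likelihood contributes p^3(1−p)^6, so the posterior is Beta(2+3, 2.8+6) = Beta(5, 8.8).
For Beta(a, b) with a, b > 1 the mode is (a−1)/(a+b−2) = 4/11.8 ≈ 0.3390.

p̂_MAP = 0.3390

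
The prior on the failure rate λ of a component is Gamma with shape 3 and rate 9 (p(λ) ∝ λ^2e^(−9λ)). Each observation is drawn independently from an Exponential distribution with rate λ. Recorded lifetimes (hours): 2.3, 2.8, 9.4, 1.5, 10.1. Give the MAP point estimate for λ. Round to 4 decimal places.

The Exponential(rate=λ) likelihood is ∝ λ^n e^(−λΣtᵢ). Here n = 5 and Σtᵢ = 2.3 + 2.8 + 9.4 + 1.5 + 10.1 = 26.1.
Posterior ∝ λ^2e^(−9λ) · λ^5e^(−26.1λ) = λ^7e^(−35.1λ), i.e. Gamma(8, 35.1).
Mode = (a−1)/b = 7/35.1 ≈ 0.1994.

λ̂_MAP = 0.1994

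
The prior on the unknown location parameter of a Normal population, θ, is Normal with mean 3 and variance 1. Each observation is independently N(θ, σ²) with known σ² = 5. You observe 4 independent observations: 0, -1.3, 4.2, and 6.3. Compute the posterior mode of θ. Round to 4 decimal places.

θ̂_MAP = 2.6889

n = 4; x̄ = (0 + (-1.3) + 4.2 + 6.3)/4 = 9.2/4 = 2.3.
For a Normal prior and Normal likelihood with known variance, the posterior is Normal; its mode equals its mean, the precision-weighted average.
Prior precision 1/σ₀² = 1/1 = 1; data precision n/σ² = 4/5 = 0.8.
θ̂ = (1·3 + 0.8·2.3) / (1 + 0.8) = 4.84/1.8 = 121/45 ≈ 2.6889.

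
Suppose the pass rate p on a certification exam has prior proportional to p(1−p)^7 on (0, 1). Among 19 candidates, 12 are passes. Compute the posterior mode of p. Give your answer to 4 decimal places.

The prior density ∝ p(1−p)^7 is the kernel of Beta(2, 8).
Data: 12 successes in 19 trials. The binomial likelihood contributes p^12(1−p)^7, so the posterior is Beta(2+12, 8+7) = Beta(14, 15).
For Beta(a, b) with a, b > 1 the mode is (a−1)/(a+b−2) = 13/27 ≈ 0.4815.

p̂_MAP = 0.4815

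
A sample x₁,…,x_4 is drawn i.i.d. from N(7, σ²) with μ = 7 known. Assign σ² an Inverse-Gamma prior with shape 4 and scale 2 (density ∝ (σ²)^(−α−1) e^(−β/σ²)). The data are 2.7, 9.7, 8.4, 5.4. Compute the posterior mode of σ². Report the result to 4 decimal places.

Sum of squared deviations about the known mean: SS = (2.7−7)² + (9.7−7)² + (8.4−7)² + (5.4−7)² = 30.3.
The Normal likelihood contributes (σ²)^(−n/2) exp(−SS/(2σ²)), so the posterior is Inverse-Gamma(α + n/2, β + SS/2) = Inverse-Gamma(6, 17.15).
The mode of Inverse-Gamma(a, b) is b/(a+1) = 17.15/7 ≈ 2.4500.

σ̂²_MAP = 2.4500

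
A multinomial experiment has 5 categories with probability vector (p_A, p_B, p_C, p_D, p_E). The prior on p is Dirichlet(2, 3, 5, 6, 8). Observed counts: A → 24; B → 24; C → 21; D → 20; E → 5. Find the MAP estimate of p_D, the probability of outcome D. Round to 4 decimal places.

The posterior is Dirichlet(αᵢ + nᵢ) = Dirichlet(26, 27, 26, 26, 13).
For a Dirichlet(a₁,…,a_K) with all aᵢ > 1, the mode has j-th component (aⱼ − 1)/(Σaᵢ − K).
Here Σaᵢ = 118 and K = 5, so p_D = (26 − 1)/(118 − 5) = 25/113 ≈ 0.2212.

MAP estimate of p_D = 0.2212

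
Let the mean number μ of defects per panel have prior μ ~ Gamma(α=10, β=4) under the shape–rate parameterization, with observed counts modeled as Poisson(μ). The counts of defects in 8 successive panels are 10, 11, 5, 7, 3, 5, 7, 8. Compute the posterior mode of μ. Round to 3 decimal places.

Σxᵢ = 10+11+5+7+3+5+7+8 = 56, with n = 8.
Posterior ∝ μ^9e^(−4μ) · μ^56e^(−8μ) = μ^65e^(−12μ), i.e. Gamma(shape=66, rate=12).
The mode of a Gamma(a, b) with a ≥ 1 (shape–rate) is (a−1)/b = 65/12 ≈ 5.417.

μ̂_MAP = 5.417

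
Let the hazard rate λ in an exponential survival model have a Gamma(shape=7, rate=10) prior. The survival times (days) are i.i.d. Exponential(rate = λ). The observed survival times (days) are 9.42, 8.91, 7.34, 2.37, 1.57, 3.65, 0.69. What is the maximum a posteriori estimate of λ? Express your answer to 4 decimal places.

λ̂_MAP = 0.2958

The Exponential(rate=λ) likelihood is ∝ λ^n e^(−λΣtᵢ). Here n = 7 and Σtᵢ = 9.42 + 8.91 + 7.34 + 2.37 + 1.57 + 3.65 + 0.69 = 33.95.
Posterior ∝ λ^6e^(−10λ) · λ^7e^(−33.95λ) = λ^13e^(−43.95λ), i.e. Gamma(14, 43.95).
Mode = (a−1)/b = 13/43.95 ≈ 0.2958.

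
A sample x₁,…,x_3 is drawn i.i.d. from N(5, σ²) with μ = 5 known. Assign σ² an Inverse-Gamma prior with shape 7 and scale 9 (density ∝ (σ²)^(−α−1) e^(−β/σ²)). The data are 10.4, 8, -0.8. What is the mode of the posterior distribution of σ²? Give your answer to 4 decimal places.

Sum of squared deviations about the known mean: SS = (10.4−5)² + (8−5)² + (-0.8−5)² = 71.8.
The Normal likelihood contributes (σ²)^(−n/2) exp(−SS/(2σ²)), so the posterior is Inverse-Gamma(α + n/2, β + SS/2) = Inverse-Gamma(8.5, 44.9).
The mode of Inverse-Gamma(a, b) is b/(a+1) = 44.9/9.5 ≈ 4.7263.

σ̂²_MAP = 4.7263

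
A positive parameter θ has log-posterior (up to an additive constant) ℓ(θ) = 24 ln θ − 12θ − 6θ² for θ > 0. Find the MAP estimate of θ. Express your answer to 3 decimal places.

ℓ'(θ) = 24/θ − 12 − 12θ. Setting this to zero and multiplying by θ: 12θ² + 12θ − 24 = 0.
θ = (−12 + √(12² + 4·12·24)) / (2·12) = (−12 + √1296) / 24 = (−12 + 36)/24 = 1.
ℓ''(θ) = −24/θ² − 12 < 0, confirming a maximum.

θ̂_MAP = 1.000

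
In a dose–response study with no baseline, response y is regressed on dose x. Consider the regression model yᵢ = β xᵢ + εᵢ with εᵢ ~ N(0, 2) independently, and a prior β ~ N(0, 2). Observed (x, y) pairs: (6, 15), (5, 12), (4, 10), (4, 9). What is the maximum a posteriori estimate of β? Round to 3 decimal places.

β̂_MAP = 2.404

log p(β | y) = −Σ(yᵢ − βxᵢ)²/(2·2) − β²/(2·2) + const.
Setting the derivative to zero: Σxᵢ(yᵢ − βxᵢ)/2 − β/2 = 0, so β = Σxᵢyᵢ / (Σxᵢ² + σ²/τ²).
Σxᵢyᵢ = 6·15 + 5·12 + 4·10 + 4·9 = 226; Σxᵢ² = 93; σ²/τ² = 1.
β̂_MAP = 226 / (93 + 1) = 226/94 ≈ 2.404.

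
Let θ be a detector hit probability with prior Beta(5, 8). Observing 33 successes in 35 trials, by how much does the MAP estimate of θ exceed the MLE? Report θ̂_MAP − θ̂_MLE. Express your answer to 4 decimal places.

Posterior is Beta(38, 10); MAP = (38−1)/(48−2) = 37/46 ≈ 0.80435.
MLE ignores the prior: θ̂_MLE = k/n = 33/35 ≈ 0.94286.
Difference = 37/46 − 33/35 = -223/1610 ≈ -0.1385.

MAP − MLE = -0.1385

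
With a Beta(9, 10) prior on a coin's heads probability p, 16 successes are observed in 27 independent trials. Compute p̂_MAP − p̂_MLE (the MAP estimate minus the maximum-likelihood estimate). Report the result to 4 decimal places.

Posterior is Beta(25, 21); MAP = (25−1)/(46−2) = 24/44 ≈ 0.54545.
MLE ignores the prior: p̂_MLE = k/n = 16/27 ≈ 0.59259.
Difference = 24/44 − 16/27 = -14/297 ≈ -0.0471.

MAP − MLE = -0.0471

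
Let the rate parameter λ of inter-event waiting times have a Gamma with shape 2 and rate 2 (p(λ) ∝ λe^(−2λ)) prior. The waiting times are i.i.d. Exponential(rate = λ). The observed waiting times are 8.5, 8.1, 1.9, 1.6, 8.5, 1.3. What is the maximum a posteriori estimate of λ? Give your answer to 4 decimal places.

λ̂_MAP = 0.2194

The Exponential(rate=λ) likelihood is ∝ λ^n e^(−λΣtᵢ). Here n = 6 and Σtᵢ = 8.5 + 8.1 + 1.9 + 1.6 + 8.5 + 1.3 = 29.9.
Posterior ∝ λe^(−2λ) · λ^6e^(−29.9λ) = λ^7e^(−31.9λ), i.e. Gamma(8, 31.9).
Mode = (a−1)/b = 7/31.9 ≈ 0.2194.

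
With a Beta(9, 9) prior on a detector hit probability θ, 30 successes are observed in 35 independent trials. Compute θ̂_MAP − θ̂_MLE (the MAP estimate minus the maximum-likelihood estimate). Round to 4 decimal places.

Posterior is Beta(39, 14); MAP = (39−1)/(53−2) = 38/51 ≈ 0.74510.
MLE ignores the prior: θ̂_MLE = k/n = 30/35 ≈ 0.85714.
Difference = 38/51 − 30/35 = -40/357 ≈ -0.1120.

MAP − MLE = -0.1120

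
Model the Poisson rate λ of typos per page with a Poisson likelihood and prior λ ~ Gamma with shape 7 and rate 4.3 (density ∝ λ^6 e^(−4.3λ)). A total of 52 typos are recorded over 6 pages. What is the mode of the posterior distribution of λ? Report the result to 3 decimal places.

Σxᵢ = 52, n = 6.
Posterior ∝ λ^6e^(−4.3λ) · λ^52e^(−6λ) = λ^58e^(−10.3λ), i.e. Gamma(shape=59, rate=10.3).
The mode of a Gamma(a, b) with a ≥ 1 (shape–rate) is (a−1)/b = 58/10.3 ≈ 5.631.

λ̂_MAP = 5.631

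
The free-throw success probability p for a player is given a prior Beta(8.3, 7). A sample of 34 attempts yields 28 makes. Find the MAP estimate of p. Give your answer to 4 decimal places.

p̂_MAP = 0.7463

Prior: Beta(8.3, 7).
Data: 28 successes in 34 trials. The binomial likelihood contributes p^28(1−p)^6, so the posterior is Beta(8.3+28, 7+6) = Beta(36.3, 13).
For Beta(a, b) with a, b > 1 the mode is (a−1)/(a+b−2) = 35.3/47.3 ≈ 0.7463.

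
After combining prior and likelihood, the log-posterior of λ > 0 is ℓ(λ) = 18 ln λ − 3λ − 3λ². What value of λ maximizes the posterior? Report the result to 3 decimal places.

ℓ'(λ) = 18/λ − 3 − 6λ. Setting this to zero and multiplying by λ: 6λ² + 3λ − 18 = 0.
λ = (−3 + √(3² + 4·6·18)) / (2·6) = (−3 + √441) / 12 = (−3 + 21)/12 = 3/2.
ℓ''(λ) = −18/λ² − 6 < 0, confirming a maximum.

λ̂_MAP = 1.500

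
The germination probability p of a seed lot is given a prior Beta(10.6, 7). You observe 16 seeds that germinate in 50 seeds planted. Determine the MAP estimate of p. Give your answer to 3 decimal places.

Prior: Beta(10.6, 7).
Data: 16 successes in 50 trials. The binomial likelihood contributes p^16(1−p)^34, so the posterior is Beta(10.6+16, 7+34) = Beta(26.6, 41).
For Beta(a, b) with a, b > 1 the mode is (a−1)/(a+b−2) = 25.6/65.6 ≈ 0.390.

p̂_MAP = 0.390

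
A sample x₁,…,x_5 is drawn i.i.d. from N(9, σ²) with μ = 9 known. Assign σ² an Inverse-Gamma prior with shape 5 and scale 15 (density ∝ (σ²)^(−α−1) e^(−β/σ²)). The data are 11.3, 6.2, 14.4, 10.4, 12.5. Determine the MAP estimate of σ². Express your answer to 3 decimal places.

σ̂²_MAP = 5.088

Sum of squared deviations about the known mean: SS = (11.3−9)² + (6.2−9)² + (14.4−9)² + (10.4−9)² + (12.5−9)² = 56.5.
The Normal likelihood contributes (σ²)^(−n/2) exp(−SS/(2σ²)), so the posterior is Inverse-Gamma(α + n/2, β + SS/2) = Inverse-Gamma(7.5, 43.25).
The mode of Inverse-Gamma(a, b) is b/(a+1) = 43.25/8.5 ≈ 5.088.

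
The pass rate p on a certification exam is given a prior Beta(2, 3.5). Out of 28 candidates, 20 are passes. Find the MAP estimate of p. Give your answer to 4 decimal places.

Prior: Beta(2, 3.5).
Data: 20 successes in 28 trials. The binomial likelihood contributes p^20(1−p)^8, so the posterior is Beta(2+20, 3.5+8) = Beta(22, 11.5).
For Beta(a, b) with a, b > 1 the mode is (a−1)/(a+b−2) = 21/31.5 ≈ 0.6667.

p̂_MAP = 0.6667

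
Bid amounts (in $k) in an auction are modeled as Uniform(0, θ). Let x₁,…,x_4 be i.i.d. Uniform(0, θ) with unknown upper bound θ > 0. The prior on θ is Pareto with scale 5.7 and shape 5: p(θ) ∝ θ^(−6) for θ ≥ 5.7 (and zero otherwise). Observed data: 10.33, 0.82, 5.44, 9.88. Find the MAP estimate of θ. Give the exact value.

θ̂_MAP = 10.33

The Uniform(0, θ) likelihood is θ^(−n) for θ ≥ max(xᵢ), zero otherwise. Here max(xᵢ) = 10.33.
Posterior ∝ θ^(−6) · θ^(−4) = θ^(−10) on θ ≥ max(5.7, 10.33) = 10.33.
This density is strictly decreasing in θ, so the posterior mode lies at the lower boundary of the support.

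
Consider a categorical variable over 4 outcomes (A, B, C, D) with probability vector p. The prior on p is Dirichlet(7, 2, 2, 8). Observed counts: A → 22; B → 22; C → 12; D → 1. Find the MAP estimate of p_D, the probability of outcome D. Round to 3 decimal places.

The posterior is Dirichlet(αᵢ + nᵢ) = Dirichlet(29, 24, 14, 9).
For a Dirichlet(a₁,…,a_K) with all aᵢ > 1, the mode has j-th component (aⱼ − 1)/(Σaᵢ − K).
Here Σaᵢ = 76 and K = 4, so p_D = (9 − 1)/(76 − 4) = 8/72 ≈ 0.111.

MAP estimate of p_D = 0.111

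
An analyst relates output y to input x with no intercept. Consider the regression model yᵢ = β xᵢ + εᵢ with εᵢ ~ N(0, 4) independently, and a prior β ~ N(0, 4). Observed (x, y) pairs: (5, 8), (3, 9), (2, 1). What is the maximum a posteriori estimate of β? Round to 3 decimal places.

log p(β | y) = −Σ(yᵢ − βxᵢ)²/(2·4) − β²/(2·4) + const.
Setting the derivative to zero: Σxᵢ(yᵢ − βxᵢ)/4 − β/4 = 0, so β = Σxᵢyᵢ / (Σxᵢ² + σ²/τ²).
Σxᵢyᵢ = 5·8 + 3·9 + 2·1 = 69; Σxᵢ² = 38; σ²/τ² = 1.
β̂_MAP = 69 / (38 + 1) = 69/39 ≈ 1.769.

β̂_MAP = 1.769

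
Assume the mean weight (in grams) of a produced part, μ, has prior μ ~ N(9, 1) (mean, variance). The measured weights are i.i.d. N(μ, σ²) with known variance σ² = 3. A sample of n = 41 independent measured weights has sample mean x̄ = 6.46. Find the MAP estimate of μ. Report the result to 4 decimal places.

n = 41, x̄ = 6.46.
For a Normal prior and Normal likelihood with known variance, the posterior is Normal; its mode equals its mean, the precision-weighted average.
Prior precision 1/σ₀² = 1/1 = 1; data precision n/σ² = 41/3.
μ̂ = (1·9 + (41/3)·6.46) / (1 + 41/3) = (14593/150)/(44/3) = 14593/2200 ≈ 6.6332.

μ̂_MAP = 6.6332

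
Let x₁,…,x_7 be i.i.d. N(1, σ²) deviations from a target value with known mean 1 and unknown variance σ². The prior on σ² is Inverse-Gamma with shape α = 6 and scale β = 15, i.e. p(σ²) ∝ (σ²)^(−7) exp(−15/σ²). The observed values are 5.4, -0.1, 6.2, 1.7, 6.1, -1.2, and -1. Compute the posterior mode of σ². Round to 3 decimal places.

Sum of squared deviations about the known mean: SS = (5.4−1)² + (-0.1−1)² + (6.2−1)² + (1.7−1)² + (6.1−1)² + (-1.2−1)² + (-1−1)² = 82.95.
The Normal likelihood contributes (σ²)^(−n/2) exp(−SS/(2σ²)), so the posterior is Inverse-Gamma(α + n/2, β + SS/2) = Inverse-Gamma(9.5, 56.475).
The mode of Inverse-Gamma(a, b) is b/(a+1) = 56.475/10.5 ≈ 5.379.

σ̂²_MAP = 5.379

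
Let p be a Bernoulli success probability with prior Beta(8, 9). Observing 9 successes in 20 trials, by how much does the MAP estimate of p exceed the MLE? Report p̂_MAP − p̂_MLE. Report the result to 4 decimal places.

Posterior is Beta(17, 20); MAP = (17−1)/(37−2) = 16/35 ≈ 0.45714.
MLE ignores the prior: p̂_MLE = k/n = 9/20 ≈ 0.45000.
Difference = 16/35 − 9/20 = 1/140 ≈ 0.0071.

MAP − MLE = 0.0071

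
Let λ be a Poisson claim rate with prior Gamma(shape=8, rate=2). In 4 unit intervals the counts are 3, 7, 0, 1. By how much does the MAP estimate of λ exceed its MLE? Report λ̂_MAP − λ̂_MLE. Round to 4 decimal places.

MAP − MLE = 0.2500

Σxᵢ = 11. Posterior is Gamma(19, 6); MAP = (19−1)/6 = 18/6 ≈ 3.00000.
MLE = x̄ = 11/4 ≈ 2.75000.
Difference = 18/6 − 11/4 = 1/4 ≈ 0.2500.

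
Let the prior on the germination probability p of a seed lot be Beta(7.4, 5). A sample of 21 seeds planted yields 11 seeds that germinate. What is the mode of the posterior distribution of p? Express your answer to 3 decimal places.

p̂_MAP = 0.554

Prior: Beta(7.4, 5).
Data: 11 successes in 21 trials. The binomial likelihood contributes p^11(1−p)^10, so the posterior is Beta(7.4+11, 5+10) = Beta(18.4, 15).
For Beta(a, b) with a, b > 1 the mode is (a−1)/(a+b−2) = 17.4/31.4 ≈ 0.554.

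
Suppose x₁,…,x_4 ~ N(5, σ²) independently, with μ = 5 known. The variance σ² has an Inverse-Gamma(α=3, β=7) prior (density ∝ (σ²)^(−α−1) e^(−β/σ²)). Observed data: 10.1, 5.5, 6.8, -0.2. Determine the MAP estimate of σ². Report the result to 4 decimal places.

σ̂²_MAP = 5.8783

Sum of squared deviations about the known mean: SS = (10.1−5)² + (5.5−5)² + (6.8−5)² + (-0.2−5)² = 56.54.
The Normal likelihood contributes (σ²)^(−n/2) exp(−SS/(2σ²)), so the posterior is Inverse-Gamma(α + n/2, β + SS/2) = Inverse-Gamma(5, 35.27).
The mode of Inverse-Gamma(a, b) is b/(a+1) = 35.27/6 ≈ 5.8783.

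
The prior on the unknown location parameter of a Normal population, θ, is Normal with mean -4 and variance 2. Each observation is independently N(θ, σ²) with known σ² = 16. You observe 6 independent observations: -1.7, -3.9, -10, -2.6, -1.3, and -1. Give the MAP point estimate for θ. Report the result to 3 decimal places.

θ̂_MAP = -3.750

n = 6; x̄ = ((-1.7) + (-3.9) + (-10) + (-2.6) + (-1.3) + (-1))/6 = -20.5/6 = -41/12 ≈ -3.4167.
For a Normal prior and Normal likelihood with known variance, the posterior is Normal; its mode equals its mean, the precision-weighted average.
Prior precision 1/σ₀² = 1/2 = 0.5; data precision n/σ² = 6/16 = 0.375.
θ̂ = (0.5·(-4) + 0.375·(-41/12)) / (0.5 + 0.375) = (-3.28125)/0.875 = -3.750.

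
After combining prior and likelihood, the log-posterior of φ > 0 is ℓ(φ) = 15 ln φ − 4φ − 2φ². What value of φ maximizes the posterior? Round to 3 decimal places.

φ̂_MAP = 1.500

ℓ'(φ) = 15/φ − 4 − 4φ. Setting this to zero and multiplying by φ: 4φ² + 4φ − 15 = 0.
φ = (−4 + √(4² + 4·4·15)) / (2·4) = (−4 + √256) / 8 = (−4 + 16)/8 = 3/2.
ℓ''(φ) = −15/φ² − 4 < 0, confirming a maximum.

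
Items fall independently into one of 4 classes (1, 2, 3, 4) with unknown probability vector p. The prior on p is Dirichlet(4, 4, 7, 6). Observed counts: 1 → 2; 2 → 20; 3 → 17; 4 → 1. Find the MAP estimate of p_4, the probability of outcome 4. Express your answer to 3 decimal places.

MAP estimate: 0.105

The posterior is Dirichlet(αᵢ + nᵢ) = Dirichlet(6, 24, 24, 7).
For a Dirichlet(a₁,…,a_K) with all aᵢ > 1, the mode has j-th component (aⱼ − 1)/(Σaᵢ − K).
Here Σaᵢ = 61 and K = 4, so p_4 = (7 − 1)/(61 − 4) = 6/57 ≈ 0.105.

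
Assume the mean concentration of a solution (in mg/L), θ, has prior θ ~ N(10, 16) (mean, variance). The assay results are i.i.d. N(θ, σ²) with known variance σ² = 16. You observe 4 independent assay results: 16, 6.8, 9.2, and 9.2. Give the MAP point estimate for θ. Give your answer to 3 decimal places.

θ̂_MAP = 10.240

n = 4; x̄ = (16 + 6.8 + 9.2 + 9.2)/4 = 41.2/4 = 10.3.
For a Normal prior and Normal likelihood with known variance, the posterior is Normal; its mode equals its mean, the precision-weighted average.
Prior precision 1/σ₀² = 1/16 = 0.0625; data precision n/σ² = 4/16 = 0.25.
θ̂ = (0.0625·10 + 0.25·10.3) / (0.0625 + 0.25) = 3.2/0.3125 = 10.240.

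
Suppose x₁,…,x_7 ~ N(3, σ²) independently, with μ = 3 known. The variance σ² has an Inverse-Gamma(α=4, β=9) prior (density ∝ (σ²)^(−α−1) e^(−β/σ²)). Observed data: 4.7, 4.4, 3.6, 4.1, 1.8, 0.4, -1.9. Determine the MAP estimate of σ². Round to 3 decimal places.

σ̂²_MAP = 3.331

Sum of squared deviations about the known mean: SS = (4.7−3)² + (4.4−3)² + (3.6−3)² + (4.1−3)² + (1.8−3)² + (0.4−3)² + (-1.9−3)² = 38.63.
The Normal likelihood contributes (σ²)^(−n/2) exp(−SS/(2σ²)), so the posterior is Inverse-Gamma(α + n/2, β + SS/2) = Inverse-Gamma(7.5, 28.315).
The mode of Inverse-Gamma(a, b) is b/(a+1) = 28.315/8.5 ≈ 3.331.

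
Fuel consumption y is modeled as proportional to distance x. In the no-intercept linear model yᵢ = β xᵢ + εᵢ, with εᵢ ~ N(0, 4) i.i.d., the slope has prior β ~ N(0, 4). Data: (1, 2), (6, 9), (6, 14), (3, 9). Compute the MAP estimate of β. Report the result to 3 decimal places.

β̂_MAP = 2.012

log p(β | y) = −Σ(yᵢ − βxᵢ)²/(2·4) − β²/(2·4) + const.
Setting the derivative to zero: Σxᵢ(yᵢ − βxᵢ)/4 − β/4 = 0, so β = Σxᵢyᵢ / (Σxᵢ² + σ²/τ²).
Σxᵢyᵢ = 1·2 + 6·9 + 6·14 + 3·9 = 167; Σxᵢ² = 82; σ²/τ² = 1.
β̂_MAP = 167 / (82 + 1) = 167/83 ≈ 2.012.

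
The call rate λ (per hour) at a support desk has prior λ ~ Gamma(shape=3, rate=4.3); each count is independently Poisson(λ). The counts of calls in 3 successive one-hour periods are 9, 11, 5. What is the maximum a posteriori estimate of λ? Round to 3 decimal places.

λ̂_MAP = 3.699

Σxᵢ = 9+11+5 = 25, with n = 3.
Posterior ∝ λ^2e^(−4.3λ) · λ^25e^(−3λ) = λ^27e^(−7.3λ), i.e. Gamma(shape=28, rate=7.3).
The mode of a Gamma(a, b) with a ≥ 1 (shape–rate) is (a−1)/b = 27/7.3 ≈ 3.699.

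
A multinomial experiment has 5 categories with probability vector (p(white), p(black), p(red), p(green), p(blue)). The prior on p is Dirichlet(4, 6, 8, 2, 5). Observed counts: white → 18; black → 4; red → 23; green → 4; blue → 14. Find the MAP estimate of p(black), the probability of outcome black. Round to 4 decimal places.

MAP estimate of p(black) = 0.1084

The posterior is Dirichlet(αᵢ + nᵢ) = Dirichlet(22, 10, 31, 6, 19).
For a Dirichlet(a₁,…,a_K) with all aᵢ > 1, the mode has j-th component (aⱼ − 1)/(Σaᵢ − K).
Here Σaᵢ = 88 and K = 5, so p(black) = (10 − 1)/(88 − 5) = 9/83 ≈ 0.1084.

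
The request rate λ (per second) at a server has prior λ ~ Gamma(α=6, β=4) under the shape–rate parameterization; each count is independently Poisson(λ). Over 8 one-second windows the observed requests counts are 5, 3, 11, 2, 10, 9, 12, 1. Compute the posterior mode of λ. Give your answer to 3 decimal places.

λ̂_MAP = 4.833

Σxᵢ = 5+3+11+2+10+9+12+1 = 53, with n = 8.
Posterior ∝ λ^5e^(−4λ) · λ^53e^(−8λ) = λ^58e^(−12λ), i.e. Gamma(shape=59, rate=12).
The mode of a Gamma(a, b) with a ≥ 1 (shape–rate) is (a−1)/b = 58/12 ≈ 4.833.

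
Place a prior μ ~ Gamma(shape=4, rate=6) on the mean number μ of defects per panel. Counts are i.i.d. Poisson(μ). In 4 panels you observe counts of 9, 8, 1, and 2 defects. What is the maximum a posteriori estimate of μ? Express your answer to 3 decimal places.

μ̂_MAP = 2.300

Σxᵢ = 9+8+1+2 = 20, with n = 4.
Posterior ∝ μ^3e^(−6μ) · μ^20e^(−4μ) = μ^23e^(−10μ), i.e. Gamma(shape=24, rate=10).
The mode of a Gamma(a, b) with a ≥ 1 (shape–rate) is (a−1)/b = 23/10 ≈ 2.300.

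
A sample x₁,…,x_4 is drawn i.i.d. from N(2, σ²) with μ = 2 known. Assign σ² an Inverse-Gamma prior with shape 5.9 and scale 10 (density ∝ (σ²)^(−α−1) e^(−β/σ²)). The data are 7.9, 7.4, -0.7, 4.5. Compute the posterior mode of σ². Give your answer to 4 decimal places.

σ̂²_MAP = 5.4781

Sum of squared deviations about the known mean: SS = (7.9−2)² + (7.4−2)² + (-0.7−2)² + (4.5−2)² = 77.51.
The Normal likelihood contributes (σ²)^(−n/2) exp(−SS/(2σ²)), so the posterior is Inverse-Gamma(α + n/2, β + SS/2) = Inverse-Gamma(7.9, 48.755).
The mode of Inverse-Gamma(a, b) is b/(a+1) = 48.755/8.9 ≈ 5.4781.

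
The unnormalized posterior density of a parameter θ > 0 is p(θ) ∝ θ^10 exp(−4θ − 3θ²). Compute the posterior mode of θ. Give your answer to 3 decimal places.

θ̂_MAP = 1.000

ℓ'(θ) = 10/θ − 4 − 6θ. Setting this to zero and multiplying by θ: 6θ² + 4θ − 10 = 0.
θ = (−4 + √(4² + 4·6·10)) / (2·6) = (−4 + √256) / 12 = (−4 + 16)/12 = 1.
ℓ''(θ) = −10/θ² − 6 < 0, confirming a maximum.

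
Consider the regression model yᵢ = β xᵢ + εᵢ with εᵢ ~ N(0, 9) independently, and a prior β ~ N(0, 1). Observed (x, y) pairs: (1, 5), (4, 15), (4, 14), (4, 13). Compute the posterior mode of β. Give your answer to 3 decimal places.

β̂_MAP = 2.983

log p(β | y) = −Σ(yᵢ − βxᵢ)²/(2·9) − β²/(2·1) + const.
Setting the derivative to zero: Σxᵢ(yᵢ − βxᵢ)/9 − β/1 = 0, so β = Σxᵢyᵢ / (Σxᵢ² + σ²/τ²).
Σxᵢyᵢ = 1·5 + 4·15 + 4·14 + 4·13 = 173; Σxᵢ² = 49; σ²/τ² = 9.
β̂_MAP = 173 / (49 + 9) = 173/58 ≈ 2.983.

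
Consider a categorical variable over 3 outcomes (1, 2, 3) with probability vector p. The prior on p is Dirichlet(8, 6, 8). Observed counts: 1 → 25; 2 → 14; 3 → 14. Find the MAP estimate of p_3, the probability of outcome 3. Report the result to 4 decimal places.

The posterior is Dirichlet(αᵢ + nᵢ) = Dirichlet(33, 20, 22).
For a Dirichlet(a₁,…,a_K) with all aᵢ > 1, the mode has j-th component (aⱼ − 1)/(Σaᵢ − K).
Here Σaᵢ = 75 and K = 3, so p_3 = (22 − 1)/(75 − 3) = 21/72 ≈ 0.2917.

MAP estimate: 0.2917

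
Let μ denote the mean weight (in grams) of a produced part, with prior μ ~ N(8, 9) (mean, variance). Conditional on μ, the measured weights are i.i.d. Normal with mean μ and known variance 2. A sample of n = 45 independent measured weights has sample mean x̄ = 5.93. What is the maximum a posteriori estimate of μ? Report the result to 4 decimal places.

μ̂_MAP = 5.9402

n = 45, x̄ = 5.93.
For a Normal prior and Normal likelihood with known variance, the posterior is Normal; its mode equals its mean, the precision-weighted average.
Prior precision 1/σ₀² = 1/9; data precision n/σ² = 45/2 = 22.5.
μ̂ = ((1/9)·8 + 22.5·5.93) / (1/9 + 22.5) = (48353/360)/(407/18) = 48353/8140 ≈ 5.9402.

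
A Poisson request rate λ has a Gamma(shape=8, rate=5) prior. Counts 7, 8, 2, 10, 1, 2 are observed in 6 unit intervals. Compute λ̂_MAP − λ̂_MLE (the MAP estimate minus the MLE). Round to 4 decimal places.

MAP − MLE = -1.6364

Σxᵢ = 30. Posterior is Gamma(38, 11); MAP = (38−1)/11 = 37/11 ≈ 3.36364.
MLE = x̄ = 30/6 ≈ 5.00000.
Difference = 37/11 − 30/6 = -18/11 ≈ -1.6364.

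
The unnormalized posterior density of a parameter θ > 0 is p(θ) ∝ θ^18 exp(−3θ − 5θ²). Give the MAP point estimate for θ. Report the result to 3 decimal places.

θ̂_MAP = 1.200

ℓ'(θ) = 18/θ − 3 − 10θ. Setting this to zero and multiplying by θ: 10θ² + 3θ − 18 = 0.
θ = (−3 + √(3² + 4·10·18)) / (2·10) = (−3 + √729) / 20 = (−3 + 27)/20 = 6/5.
ℓ''(θ) = −18/θ² − 10 < 0, confirming a maximum.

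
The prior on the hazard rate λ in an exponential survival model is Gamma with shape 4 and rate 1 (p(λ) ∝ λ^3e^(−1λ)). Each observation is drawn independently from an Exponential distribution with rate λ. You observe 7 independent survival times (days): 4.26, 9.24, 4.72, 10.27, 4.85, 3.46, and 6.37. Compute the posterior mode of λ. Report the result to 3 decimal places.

λ̂_MAP = 0.226

The Exponential(rate=λ) likelihood is ∝ λ^n e^(−λΣtᵢ). Here n = 7 and Σtᵢ = 4.26 + 9.24 + 4.72 + 10.27 + 4.85 + 3.46 + 6.37 = 43.17.
Posterior ∝ λ^3e^(−1λ) · λ^7e^(−43.17λ) = λ^10e^(−44.17λ), i.e. Gamma(11, 44.17).
Mode = (a−1)/b = 10/44.17 ≈ 0.226.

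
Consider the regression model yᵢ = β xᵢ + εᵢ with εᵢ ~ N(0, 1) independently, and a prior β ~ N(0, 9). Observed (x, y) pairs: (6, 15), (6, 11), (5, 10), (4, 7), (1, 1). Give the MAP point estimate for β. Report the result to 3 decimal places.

β̂_MAP = 2.059

log p(β | y) = −Σ(yᵢ − βxᵢ)²/(2·1) − β²/(2·9) + const.
Setting the derivative to zero: Σxᵢ(yᵢ − βxᵢ)/1 − β/9 = 0, so β = Σxᵢyᵢ / (Σxᵢ² + σ²/τ²).
Σxᵢyᵢ = 6·15 + 6·11 + 5·10 + 4·7 + 1·1 = 235; Σxᵢ² = 114; σ²/τ² = 1/9.
β̂_MAP = 235 / (114 + 1/9) = 235/(1027/9) = 2115/1027 ≈ 2.059.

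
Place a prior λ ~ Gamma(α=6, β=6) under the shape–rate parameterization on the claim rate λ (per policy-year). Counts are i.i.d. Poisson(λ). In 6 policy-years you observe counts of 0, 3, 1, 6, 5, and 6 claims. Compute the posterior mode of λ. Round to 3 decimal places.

λ̂_MAP = 2.167

Σxᵢ = 0+3+1+6+5+6 = 21, with n = 6.
Posterior ∝ λ^5e^(−6λ) · λ^21e^(−6λ) = λ^26e^(−12λ), i.e. Gamma(shape=27, rate=12).
The mode of a Gamma(a, b) with a ≥ 1 (shape–rate) is (a−1)/b = 26/12 ≈ 2.167.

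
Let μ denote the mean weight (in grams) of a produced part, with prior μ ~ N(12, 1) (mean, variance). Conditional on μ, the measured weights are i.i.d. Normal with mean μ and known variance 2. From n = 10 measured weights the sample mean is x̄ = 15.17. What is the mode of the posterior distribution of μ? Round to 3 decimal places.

n = 10, x̄ = 15.17.
For a Normal prior and Normal likelihood with known variance, the posterior is Normal; its mode equals its mean, the precision-weighted average.
Prior precision 1/σ₀² = 1/1 = 1; data precision n/σ² = 10/2 = 5.
μ̂ = (1·12 + 5·15.17) / (1 + 5) = 87.85/6 = 1757/120 ≈ 14.642.

μ̂_MAP = 14.642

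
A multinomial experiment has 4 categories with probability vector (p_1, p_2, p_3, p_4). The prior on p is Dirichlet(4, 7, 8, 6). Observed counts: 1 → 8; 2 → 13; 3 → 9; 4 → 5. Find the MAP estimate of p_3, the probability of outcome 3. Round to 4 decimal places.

MAP estimate: 0.2857

The posterior is Dirichlet(αᵢ + nᵢ) = Dirichlet(12, 20, 17, 11).
For a Dirichlet(a₁,…,a_K) with all aᵢ > 1, the mode has j-th component (aⱼ − 1)/(Σaᵢ − K).
Here Σaᵢ = 60 and K = 4, so p_3 = (17 − 1)/(60 − 4) = 16/56 ≈ 0.2857.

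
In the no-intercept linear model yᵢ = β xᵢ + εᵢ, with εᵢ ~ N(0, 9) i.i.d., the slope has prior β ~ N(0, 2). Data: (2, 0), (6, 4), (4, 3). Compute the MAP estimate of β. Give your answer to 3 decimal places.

β̂_MAP = 0.595

log p(β | y) = −Σ(yᵢ − βxᵢ)²/(2·9) − β²/(2·2) + const.
Setting the derivative to zero: Σxᵢ(yᵢ − βxᵢ)/9 − β/2 = 0, so β = Σxᵢyᵢ / (Σxᵢ² + σ²/τ²).
Σxᵢyᵢ = 2·0 + 6·4 + 4·3 = 36; Σxᵢ² = 56; σ²/τ² = 4.5.
β̂_MAP = 36 / (56 + 4.5) = 36/60.5 ≈ 0.595.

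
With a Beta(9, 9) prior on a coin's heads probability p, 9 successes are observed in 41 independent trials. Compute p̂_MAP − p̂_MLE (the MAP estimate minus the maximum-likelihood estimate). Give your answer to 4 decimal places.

Posterior is Beta(18, 41); MAP = (18−1)/(59−2) = 17/57 ≈ 0.29825.
MLE ignores the prior: p̂_MLE = k/n = 9/41 ≈ 0.21951.
Difference = 17/57 − 9/41 = 184/2337 ≈ 0.0787.

MAP − MLE = 0.0787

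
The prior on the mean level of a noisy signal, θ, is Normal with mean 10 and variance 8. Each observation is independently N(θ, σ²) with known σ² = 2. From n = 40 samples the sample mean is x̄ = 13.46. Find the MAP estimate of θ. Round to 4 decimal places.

n = 40, x̄ = 13.46.
For a Normal prior and Normal likelihood with known variance, the posterior is Normal; its mode equals its mean, the precision-weighted average.
Prior precision 1/σ₀² = 1/8 = 0.125; data precision n/σ² = 40/2 = 20.
θ̂ = (0.125·10 + 20·13.46) / (0.125 + 20) = 270.45/20.125 = 10818/805 ≈ 13.4385.

θ̂_MAP = 13.4385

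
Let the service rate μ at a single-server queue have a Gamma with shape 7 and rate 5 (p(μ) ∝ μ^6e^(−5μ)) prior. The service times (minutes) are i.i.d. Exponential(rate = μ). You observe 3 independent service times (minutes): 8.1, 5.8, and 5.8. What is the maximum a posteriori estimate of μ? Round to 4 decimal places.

The Exponential(rate=μ) likelihood is ∝ μ^n e^(−μΣtᵢ). Here n = 3 and Σtᵢ = 8.1 + 5.8 + 5.8 = 19.7.
Posterior ∝ μ^6e^(−5μ) · μ^3e^(−19.7μ) = μ^9e^(−24.7μ), i.e. Gamma(10, 24.7).
Mode = (a−1)/b = 9/24.7 ≈ 0.3644.

μ̂_MAP = 0.3644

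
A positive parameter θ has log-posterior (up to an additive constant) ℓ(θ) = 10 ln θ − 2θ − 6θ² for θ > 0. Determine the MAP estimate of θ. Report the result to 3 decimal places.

θ̂_MAP = 0.833

ℓ'(θ) = 10/θ − 2 − 12θ. Setting this to zero and multiplying by θ: 12θ² + 2θ − 10 = 0.
θ = (−2 + √(2² + 4·12·10)) / (2·12) = (−2 + √484) / 24 = (−2 + 22)/24 = 5/6.
ℓ''(θ) = −10/θ² − 12 < 0, confirming a maximum.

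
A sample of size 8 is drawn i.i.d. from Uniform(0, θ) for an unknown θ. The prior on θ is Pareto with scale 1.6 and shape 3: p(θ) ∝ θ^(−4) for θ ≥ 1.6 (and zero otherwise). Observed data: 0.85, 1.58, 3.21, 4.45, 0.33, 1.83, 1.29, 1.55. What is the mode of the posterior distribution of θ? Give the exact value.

The Uniform(0, θ) likelihood is θ^(−n) for θ ≥ max(xᵢ), zero otherwise. Here max(xᵢ) = 4.45.
Posterior ∝ θ^(−4) · θ^(−8) = θ^(−12) on θ ≥ max(1.6, 4.45) = 4.45.
This density is strictly decreasing in θ, so the posterior mode lies at the lower boundary of the support.

θ̂_MAP = 4.45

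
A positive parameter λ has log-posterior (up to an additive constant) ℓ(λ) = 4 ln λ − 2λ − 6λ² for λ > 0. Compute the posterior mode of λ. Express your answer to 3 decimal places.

λ̂_MAP = 0.500

ℓ'(λ) = 4/λ − 2 − 12λ. Setting this to zero and multiplying by λ: 12λ² + 2λ − 4 = 0.
λ = (−2 + √(2² + 4·12·4)) / (2·12) = (−2 + √196) / 24 = (−2 + 14)/24 = 1/2.
ℓ''(λ) = −4/λ² − 12 < 0, confirming a maximum.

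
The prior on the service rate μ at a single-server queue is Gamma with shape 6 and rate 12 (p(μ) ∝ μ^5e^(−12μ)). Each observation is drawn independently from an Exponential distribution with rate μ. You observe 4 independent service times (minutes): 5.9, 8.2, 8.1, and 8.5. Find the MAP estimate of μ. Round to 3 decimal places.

The Exponential(rate=μ) likelihood is ∝ μ^n e^(−μΣtᵢ). Here n = 4 and Σtᵢ = 5.9 + 8.2 + 8.1 + 8.5 = 30.7.
Posterior ∝ μ^5e^(−12μ) · μ^4e^(−30.7μ) = μ^9e^(−42.7μ), i.e. Gamma(10, 42.7).
Mode = (a−1)/b = 9/42.7 ≈ 0.211.

μ̂_MAP = 0.211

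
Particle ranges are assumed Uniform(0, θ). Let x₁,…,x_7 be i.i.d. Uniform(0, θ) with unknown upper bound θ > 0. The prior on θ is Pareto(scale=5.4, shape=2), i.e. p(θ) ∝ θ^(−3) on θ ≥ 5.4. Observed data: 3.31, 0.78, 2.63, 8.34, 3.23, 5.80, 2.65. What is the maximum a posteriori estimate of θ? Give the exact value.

The Uniform(0, θ) likelihood is θ^(−n) for θ ≥ max(xᵢ), zero otherwise. Here max(xᵢ) = 8.34.
Posterior ∝ θ^(−3) · θ^(−7) = θ^(−10) on θ ≥ max(5.4, 8.34) = 8.34.
This density is strictly decreasing in θ, so the posterior mode lies at the lower boundary of the support.

θ̂_MAP = 8.34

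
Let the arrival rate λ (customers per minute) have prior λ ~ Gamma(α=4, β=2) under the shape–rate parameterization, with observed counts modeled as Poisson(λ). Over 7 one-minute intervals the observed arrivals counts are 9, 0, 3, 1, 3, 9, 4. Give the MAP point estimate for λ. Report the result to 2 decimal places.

Σxᵢ = 9+0+3+1+3+9+4 = 29, with n = 7.
Posterior ∝ λ^3e^(−2λ) · λ^29e^(−7λ) = λ^32e^(−9λ), i.e. Gamma(shape=33, rate=9).
The mode of a Gamma(a, b) with a ≥ 1 (shape–rate) is (a−1)/b = 32/9 ≈ 3.56.

λ̂_MAP = 3.56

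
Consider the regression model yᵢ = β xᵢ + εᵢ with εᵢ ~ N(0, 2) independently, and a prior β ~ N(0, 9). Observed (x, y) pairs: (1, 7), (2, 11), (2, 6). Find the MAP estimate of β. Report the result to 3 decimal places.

log p(β | y) = −Σ(yᵢ − βxᵢ)²/(2·2) − β²/(2·9) + const.
Setting the derivative to zero: Σxᵢ(yᵢ − βxᵢ)/2 − β/9 = 0, so β = Σxᵢyᵢ / (Σxᵢ² + σ²/τ²).
Σxᵢyᵢ = 1·7 + 2·11 + 2·6 = 41; Σxᵢ² = 9; σ²/τ² = 2/9.
β̂_MAP = 41 / (9 + 2/9) = 41/(83/9) = 369/83 ≈ 4.446.

β̂_MAP = 4.446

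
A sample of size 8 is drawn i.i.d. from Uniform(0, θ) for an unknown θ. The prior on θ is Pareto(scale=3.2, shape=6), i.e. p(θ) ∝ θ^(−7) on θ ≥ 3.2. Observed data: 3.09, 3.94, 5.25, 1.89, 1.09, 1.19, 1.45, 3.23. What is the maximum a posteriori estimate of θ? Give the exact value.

θ̂_MAP = 5.25

The Uniform(0, θ) likelihood is θ^(−n) for θ ≥ max(xᵢ), zero otherwise. Here max(xᵢ) = 5.25.
Posterior ∝ θ^(−7) · θ^(−8) = θ^(−15) on θ ≥ max(3.2, 5.25) = 5.25.
This density is strictly decreasing in θ, so the posterior mode lies at the lower boundary of the support.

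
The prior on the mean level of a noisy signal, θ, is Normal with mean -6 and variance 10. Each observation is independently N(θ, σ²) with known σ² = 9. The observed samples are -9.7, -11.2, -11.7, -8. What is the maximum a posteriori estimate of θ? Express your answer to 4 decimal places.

n = 4; x̄ = ((-9.7) + (-11.2) + (-11.7) + (-8))/4 = -40.6/4 = -10.15.
For a Normal prior and Normal likelihood with known variance, the posterior is Normal; its mode equals its mean, the precision-weighted average.
Prior precision 1/σ₀² = 1/10 = 0.1; data precision n/σ² = 4/9.
θ̂ = (0.1·(-6) + (4/9)·(-10.15)) / (0.1 + 4/9) = (-46/9)/(49/90) = -460/49 ≈ -9.3878.

θ̂_MAP = -9.3878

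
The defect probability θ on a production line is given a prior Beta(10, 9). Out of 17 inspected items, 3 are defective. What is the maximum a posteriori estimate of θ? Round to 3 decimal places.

Prior: Beta(10, 9).
Data: 3 successes in 17 trials. The binomial likelihood contributes θ^3(1−θ)^14, so the posterior is Beta(10+3, 9+14) = Beta(13, 23).
For Beta(a, b) with a, b > 1 the mode is (a−1)/(a+b−2) = 12/34 ≈ 0.353.

θ̂_MAP = 0.353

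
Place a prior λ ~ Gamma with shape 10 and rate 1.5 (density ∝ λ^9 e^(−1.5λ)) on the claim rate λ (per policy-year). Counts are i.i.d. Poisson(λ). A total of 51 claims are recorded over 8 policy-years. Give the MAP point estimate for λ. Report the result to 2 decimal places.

λ̂_MAP = 6.32

Σxᵢ = 51, n = 8.
Posterior ∝ λ^9e^(−1.5λ) · λ^51e^(−8λ) = λ^60e^(−9.5λ), i.e. Gamma(shape=61, rate=9.5).
The mode of a Gamma(a, b) with a ≥ 1 (shape–rate) is (a−1)/b = 60/9.5 ≈ 6.32.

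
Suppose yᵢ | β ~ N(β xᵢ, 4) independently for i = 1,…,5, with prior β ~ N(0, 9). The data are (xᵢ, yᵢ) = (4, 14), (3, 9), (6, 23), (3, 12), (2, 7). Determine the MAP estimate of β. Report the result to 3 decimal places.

log p(β | y) = −Σ(yᵢ − βxᵢ)²/(2·4) − β²/(2·9) + const.
Setting the derivative to zero: Σxᵢ(yᵢ − βxᵢ)/4 − β/9 = 0, so β = Σxᵢyᵢ / (Σxᵢ² + σ²/τ²).
Σxᵢyᵢ = 4·14 + 3·9 + 6·23 + 3·12 + 2·7 = 271; Σxᵢ² = 74; σ²/τ² = 4/9.
β̂_MAP = 271 / (74 + 4/9) = 271/(670/9) = 2439/670 ≈ 3.640.

β̂_MAP = 3.640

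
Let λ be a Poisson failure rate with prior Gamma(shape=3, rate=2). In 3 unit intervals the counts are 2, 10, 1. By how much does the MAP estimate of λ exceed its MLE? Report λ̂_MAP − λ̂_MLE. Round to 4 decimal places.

MAP − MLE = -1.3333

Σxᵢ = 13. Posterior is Gamma(16, 5); MAP = (16−1)/5 = 15/5 ≈ 3.00000.
MLE = x̄ = 13/3 ≈ 4.33333.
Difference = 15/5 − 13/3 = -4/3 ≈ -1.3333.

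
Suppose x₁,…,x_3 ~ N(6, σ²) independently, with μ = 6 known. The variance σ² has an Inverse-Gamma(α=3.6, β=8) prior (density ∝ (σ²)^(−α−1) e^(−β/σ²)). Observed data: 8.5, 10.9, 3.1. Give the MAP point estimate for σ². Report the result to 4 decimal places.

Sum of squared deviations about the known mean: SS = (8.5−6)² + (10.9−6)² + (3.1−6)² = 38.67.
The Normal likelihood contributes (σ²)^(−n/2) exp(−SS/(2σ²)), so the posterior is Inverse-Gamma(α + n/2, β + SS/2) = Inverse-Gamma(5.1, 27.335).
The mode of Inverse-Gamma(a, b) is b/(a+1) = 27.335/6.1 ≈ 4.4811.

σ̂²_MAP = 4.4811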